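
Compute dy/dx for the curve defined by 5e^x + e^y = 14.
Differentiate the relation implicitly: treat y = y(x) and apply the chain rule, so every y-derivative picks up a y' = dy/dx factor.

With everything moved to the left-hand side, differentiate term by term:
  d/dx[5e^(x)] = 5e^(x)
  d/dx[e^(y)] = y'·e^(y)
  d/dx[-14] = 0

Separating the contributions that come from x directly and those that come through y:
  without y':      5e^(x)
  multiplying y':  e^(y)

so (5e^(x)) + (e^(y))·y' = 0, and therefore
  dy/dx = -(5e^(x))/(e^(y)) = -5e^(x - y)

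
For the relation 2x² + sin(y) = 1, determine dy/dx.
Take d/dx of both sides. Since y is implicitly a function of x, the chain rule attaches a y' = dy/dx factor whenever we differentiate through y.

Set F(x, y) = (left side) − (right side), so the curve is F = 0. Differentiating each term of F:
  d/dx[2x^2] = 4x
  d/dx[sin(y)] = y'·cos(y)
  d/dx[-1] = 0

Collecting, the y'-free part is the partial derivative in x and the y' coefficient is the partial derivative in y:
  ∂F/∂x = 4x
  ∂F/∂y = cos(y)

so d/dx[F(x, y(x))] = ∂F/∂x + (∂F/∂y)·y' = 0. Rearranging,
  dy/dx = -(∂F/∂x)/(∂F/∂y) = -(4x)/(cos(y)) = -4x/cos(y)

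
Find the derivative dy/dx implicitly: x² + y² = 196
Apply d/dx to both sides, remembering that y depends on x. Each occurrence of y therefore brings in a y' = dy/dx via the chain rule.

With F(x, y) equal to the left-hand side minus the right, differentiate F term by term:
  d/dx[x^2] = 2x
  d/dx[y^2] = 2y·y'
  d/dx[-196] = 0
Adding these up, d/dx[F] = 0 becomes
  (2x) + (2y)·y' = 0,
so isolating y',
  dy/dx = -(2x)/(2y) = -x/y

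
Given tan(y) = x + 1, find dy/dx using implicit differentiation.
Apply d/dx to both sides, remembering that y depends on x. Each occurrence of y therefore brings in a y' = dy/dx via the chain rule.

With F(x, y) equal to the left-hand side minus the right, differentiate F term by term:
  d/dx[-x] = -1
  d/dx[tan(y)] = y'(tan(y)^2 + 1)
  d/dx[-1] = 0
Adding these up, d/dx[F] = 0 becomes
  (-1) + (tan(y)^2 + 1)·y' = 0,
so isolating y',
  dy/dx = -(-1)/(tan(y)^2 + 1) = cos(y)^2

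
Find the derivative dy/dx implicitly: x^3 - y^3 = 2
Differentiate the relation implicitly: treat y = y(x) and apply the chain rule, so every y-derivative picks up a y' = dy/dx factor.

With everything moved to the left-hand side, differentiate term by term:
  d/dx[x^3] = 3x^2
  d/dx[-y^3] = -3y^2·y'
  d/dx[-2] = 0

Separating the contributions that come from x directly and those that come through y:
  without y':      3x^2
  multiplying y':  -3y^2

so (3x^2) + (-3y^2)·y' = 0, and therefore
  dy/dx = -(3x^2)/(-3y^2) = x^2/y^2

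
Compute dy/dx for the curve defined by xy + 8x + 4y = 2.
Differentiate the relation implicitly: treat y = y(x) and apply the chain rule, so every y-derivative picks up a y' = dy/dx factor.

With everything moved to the left-hand side, differentiate term by term:
  d/dx[xy] = x·y' + y
  d/dx[8x] = 8
  d/dx[4y] = 4·y'
  d/dx[-2] = 0

Separating the contributions that come from x directly and those that come through y:
  without y':      y + 8
  multiplying y':  x + 4

so (y + 8) + (x + 4)·y' = 0, and therefore
  dy/dx = -(y + 8)/(x + 4) = (-y - 8)/(x + 4)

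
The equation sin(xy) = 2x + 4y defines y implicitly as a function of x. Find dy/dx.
Differentiate both sides with respect to x, treating y as y(x). By the chain rule, any term containing y contributes a factor of y' = dy/dx when we differentiate it.

Move every term to one side and write the relation as F(x, y) = 0. Term by term,
  d/dx[-2x] = -2
  d/dx[-4y] = -4·y'
  d/dx[sin(xy)] = (x·y' + y)·cos(xy)

The pieces without y' make up ∂F/∂x and the coefficient of y' is ∂F/∂y:
  ∂F/∂x = y·cos(xy) - 2,
  ∂F/∂y = x·cos(xy) - 4.

Since d/dx[F] = ∂F/∂x + (∂F/∂y)·y' = 0, solve for y':
  (∂F/∂y)·y' = -∂F/∂x
  dy/dx = -(∂F/∂x)/(∂F/∂y) = -(y·cos(xy) - 2)/(x·cos(xy) - 4) = (-y·cos(xy) + 2)/(x·cos(xy) - 4)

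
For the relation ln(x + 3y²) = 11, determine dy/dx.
Differentiate both sides with respect to x, treating y as y(x). By the chain rule, any term containing y contributes a factor of y' = dy/dx when we differentiate it.

Move every term to one side and write the relation as F(x, y) = 0. Term by term,
  d/dx[ln(x + 3y^2)] = (6y·y' + 1)/(x + 3y^2)
  d/dx[-11] = 0

The pieces without y' make up ∂F/∂x and the coefficient of y' is ∂F/∂y:
  ∂F/∂x = 1/(x + 3y^2),
  ∂F/∂y = 6y/(x + 3y^2).

Since d/dx[F] = ∂F/∂x + (∂F/∂y)·y' = 0, solve for y':
  (∂F/∂y)·y' = -∂F/∂x
  dy/dx = -(∂F/∂x)/(∂F/∂y) = -(1/(x + 3y^2))/(6y/(x + 3y^2)) = -1/(6y)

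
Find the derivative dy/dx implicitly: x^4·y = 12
Apply d/dx to both sides, remembering that y depends on x. Each occurrence of y therefore brings in a y' = dy/dx via the chain rule.

With F(x, y) equal to the left-hand side minus the right, differentiate F term by term:
  d/dx[x^4y] = x^4·y' + 4x^3y
  d/dx[-12] = 0
Adding these up, d/dx[F] = 0 becomes
  (4x^3y) + (x^4)·y' = 0,
so isolating y',
  dy/dx = -(4x^3y)/(x^4) = -4y/x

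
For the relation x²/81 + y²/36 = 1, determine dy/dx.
Differentiate the relation implicitly: treat y = y(x) and apply the chain rule, so every y-derivative picks up a y' = dy/dx factor.

With everything moved to the left-hand side, differentiate term by term:
  d/dx[x^2/81] = 2x/81
  d/dx[y^2/36] = y·y'/18
  d/dx[-1] = 0

Separating the contributions that come from x directly and those that come through y:
  without y':      2x/81
  multiplying y':  y/18

so (2x/81) + (y/18)·y' = 0, and therefore
  dy/dx = -(2x/81)/(y/18) = -4x/(9y)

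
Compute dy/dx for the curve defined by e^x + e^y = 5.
Apply d/dx to both sides, remembering that y depends on x. Each occurrence of y therefore brings in a y' = dy/dx via the chain rule.

With F(x, y) equal to the left-hand side minus the right, differentiate F term by term:
  d/dx[e^(x)] = e^(x)
  d/dx[e^(y)] = y'·e^(y)
  d/dx[-5] = 0
Adding these up, d/dx[F] = 0 becomes
  (e^(x)) + (e^(y))·y' = 0,
so isolating y',
  dy/dx = -(e^(x))/(e^(y)) = -e^(x - y)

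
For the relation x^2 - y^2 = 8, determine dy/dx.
Differentiate both sides with respect to x, treating y as y(x). By the chain rule, any term containing y contributes a factor of y' = dy/dx when we differentiate it.

Move every term to one side and write the relation as F(x, y) = 0. Term by term,
  d/dx[x^2] = 2x
  d/dx[-y^2] = -2y·y'
  d/dx[-8] = 0

The pieces without y' make up ∂F/∂x and the coefficient of y' is ∂F/∂y:
  ∂F/∂x = 2x,
  ∂F/∂y = -2y.

Since d/dx[F] = ∂F/∂x + (∂F/∂y)·y' = 0, solve for y':
  (∂F/∂y)·y' = -∂F/∂x
  dy/dx = -(∂F/∂x)/(∂F/∂y) = -(2x)/(-2y) = x/y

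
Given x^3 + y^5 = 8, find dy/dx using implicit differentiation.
Apply d/dx to both sides, remembering that y depends on x. Each occurrence of y therefore brings in a y' = dy/dx via the chain rule.

With F(x, y) equal to the left-hand side minus the right, differentiate F term by term:
  d/dx[x^3] = 3x^2
  d/dx[y^5] = 5y^4·y'
  d/dx[-8] = 0
Adding these up, d/dx[F] = 0 becomes
  (3x^2) + (5y^4)·y' = 0,
so isolating y',
  dy/dx = -(3x^2)/(5y^4) = -3x^2/(5y^4)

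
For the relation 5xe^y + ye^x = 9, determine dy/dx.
Take d/dx of both sides. Since y is implicitly a function of x, the chain rule attaches a y' = dy/dx factor whenever we differentiate through y.

Set F(x, y) = (left side) − (right side), so the curve is F = 0. Differentiating each term of F:
  d/dx[5x·e^(y)] = 5x·y'·e^(y) + 5e^(y)
  d/dx[y·e^(x)] = y·e^(x) + y'·e^(x)
  d/dx[-9] = 0

Collecting, the y'-free part is the partial derivative in x and the y' coefficient is the partial derivative in y:
  ∂F/∂x = y·e^(x) + 5e^(y)
  ∂F/∂y = 5x·e^(y) + e^(x)

so d/dx[F(x, y(x))] = ∂F/∂x + (∂F/∂y)·y' = 0. Rearranging,
  dy/dx = -(∂F/∂x)/(∂F/∂y) = -(y·e^(x) + 5e^(y))/(5x·e^(y) + e^(x)) = (-y·e^(x) - 5e^(y))/(5x·e^(y) + e^(x))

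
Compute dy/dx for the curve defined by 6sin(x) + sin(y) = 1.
Differentiate both sides with respect to x, treating y as y(x). By the chain rule, any term containing y contributes a factor of y' = dy/dx when we differentiate it.

Move every term to one side and write the relation as F(x, y) = 0. Term by term,
  d/dx[6sin(x)] = 6cos(x)
  d/dx[sin(y)] = y'·cos(y)
  d/dx[-1] = 0

The pieces without y' make up ∂F/∂x and the coefficient of y' is ∂F/∂y:
  ∂F/∂x = 6cos(x),
  ∂F/∂y = cos(y).

Since d/dx[F] = ∂F/∂x + (∂F/∂y)·y' = 0, solve for y':
  (∂F/∂y)·y' = -∂F/∂x
  dy/dx = -(∂F/∂x)/(∂F/∂y) = -(6cos(x))/(cos(y)) = -6cos(x)/cos(y)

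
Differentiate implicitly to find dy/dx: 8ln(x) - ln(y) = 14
Apply d/dx to both sides, remembering that y depends on x. Each occurrence of y therefore brings in a y' = dy/dx via the chain rule.

With F(x, y) equal to the left-hand side minus the right, differentiate F term by term:
  d/dx[8ln(x)] = 8/x
  d/dx[-ln(y)] = -y'/y
  d/dx[-14] = 0
Adding these up, d/dx[F] = 0 becomes
  (8/x) + (-1/y)·y' = 0,
so isolating y',
  dy/dx = -(8/x)/(-1/y) = 8y/x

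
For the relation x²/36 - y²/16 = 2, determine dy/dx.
Apply d/dx to both sides, remembering that y depends on x. Each occurrence of y therefore brings in a y' = dy/dx via the chain rule.

With F(x, y) equal to the left-hand side minus the right, differentiate F term by term:
  d/dx[x^2/36] = x/18
  d/dx[-y^2/16] = -y·y'/8
  d/dx[-2] = 0
Adding these up, d/dx[F] = 0 becomes
  (x/18) + (-y/8)·y' = 0,
so isolating y',
  dy/dx = -(x/18)/(-y/8) = 4x/(9y)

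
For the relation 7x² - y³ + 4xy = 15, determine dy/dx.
Differentiate the relation implicitly: treat y = y(x) and apply the chain rule, so every y-derivative picks up a y' = dy/dx factor.

With everything moved to the left-hand side, differentiate term by term:
  d/dx[7x^2] = 14x
  d/dx[4xy] = 4x·y' + 4y
  d/dx[-y^3] = -3y^2·y'
  d/dx[-15] = 0

Separating the contributions that come from x directly and those that come through y:
  without y':      14x + 4y
  multiplying y':  4x - 3y^2

so (14x + 4y) + (4x - 3y^2)·y' = 0, and therefore
  dy/dx = -(14x + 4y)/(4x - 3y^2) = 2(-7x - 2y)/(4x - 3y^2)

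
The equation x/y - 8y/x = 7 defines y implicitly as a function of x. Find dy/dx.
Differentiate the relation implicitly: treat y = y(x) and apply the chain rule, so every y-derivative picks up a y' = dy/dx factor.

With everything moved to the left-hand side, differentiate term by term:
  d/dx[x/y] = -x·y'/y^2 + 1/y
  d/dx[-8y/x] = -8·y'/x + 8y/x^2
  d/dx[-7] = 0

Separating the contributions that come from x directly and those that come through y:
  without y':      1/y + 8y/x^2
  multiplying y':  -x/y^2 - 8/x

so (1/y + 8y/x^2) + (-x/y^2 - 8/x)·y' = 0, and therefore
  dy/dx = -(1/y + 8y/x^2)/(-x/y^2 - 8/x)
        = -((x^2 + 8y^2)/(x^2y))/(-(x^2 + 8y^2)/(xy^2)) = y/x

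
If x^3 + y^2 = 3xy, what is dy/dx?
Differentiate the relation implicitly: treat y = y(x) and apply the chain rule, so every y-derivative picks up a y' = dy/dx factor.

With everything moved to the left-hand side, differentiate term by term:
  d/dx[x^3] = 3x^2
  d/dx[-3xy] = -3x·y' - 3y
  d/dx[y^2] = 2y·y'

Separating the contributions that come from x directly and those that come through y:
  without y':      3x^2 - 3y
  multiplying y':  -3x + 2y

so (3x^2 - 3y) + (-3x + 2y)·y' = 0, and therefore
  dy/dx = -(3x^2 - 3y)/(-3x + 2y) = 3(x^2 - y)/(3x - 2y)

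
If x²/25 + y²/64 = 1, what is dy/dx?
Differentiate the relation implicitly: treat y = y(x) and apply the chain rule, so every y-derivative picks up a y' = dy/dx factor.

With everything moved to the left-hand side, differentiate term by term:
  d/dx[x^2/25] = 2x/25
  d/dx[y^2/64] = y·y'/32
  d/dx[-1] = 0

Separating the contributions that come from x directly and those that come through y:
  without y':      2x/25
  multiplying y':  y/32

so (2x/25) + (y/32)·y' = 0, and therefore
  dy/dx = -(2x/25)/(y/32) = -64x/(25y)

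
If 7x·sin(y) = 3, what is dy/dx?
Differentiate both sides with respect to x, treating y as y(x). By the chain rule, any term containing y contributes a factor of y' = dy/dx when we differentiate it.

Move every term to one side and write the relation as F(x, y) = 0. Term by term,
  d/dx[7x·sin(y)] = 7x·y'·cos(y) + 7sin(y)
  d/dx[-3] = 0

The pieces without y' make up ∂F/∂x and the coefficient of y' is ∂F/∂y:
  ∂F/∂x = 7sin(y),
  ∂F/∂y = 7x·cos(y).

Since d/dx[F] = ∂F/∂x + (∂F/∂y)·y' = 0, solve for y':
  (∂F/∂y)·y' = -∂F/∂x
  dy/dx = -(∂F/∂x)/(∂F/∂y) = -(7sin(y))/(7x·cos(y)) = -tan(y)/x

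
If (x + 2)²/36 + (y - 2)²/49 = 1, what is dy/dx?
Differentiate the relation implicitly: treat y = y(x) and apply the chain rule, so every y-derivative picks up a y' = dy/dx factor.

With everything moved to the left-hand side, differentiate term by term:
  d/dx[(x + 2)^2/36] = x/18 + 1/9
  d/dx[(y - 2)^2/49] = 2·y'(y - 2)/49
  d/dx[-1] = 0

Separating the contributions that come from x directly and those that come through y:
  without y':      x/18 + 1/9
  multiplying y':  2y/49 - 4/49

so (x/18 + 1/9) + (2y/49 - 4/49)·y' = 0, and therefore
  dy/dx = -(x/18 + 1/9)/(2y/49 - 4/49)
        = -((x + 2)/18)/(2(y - 2)/49) = 49(-x - 2)/(36(y - 2))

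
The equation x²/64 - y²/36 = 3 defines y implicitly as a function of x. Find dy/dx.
Differentiate both sides with respect to x, treating y as y(x). By the chain rule, any term containing y contributes a factor of y' = dy/dx when we differentiate it.

Move every term to one side and write the relation as F(x, y) = 0. Term by term,
  d/dx[x^2/64] = x/32
  d/dx[-y^2/36] = -y·y'/18
  d/dx[-3] = 0

The pieces without y' make up ∂F/∂x and the coefficient of y' is ∂F/∂y:
  ∂F/∂x = x/32,
  ∂F/∂y = -y/18.

Since d/dx[F] = ∂F/∂x + (∂F/∂y)·y' = 0, solve for y':
  (∂F/∂y)·y' = -∂F/∂x
  dy/dx = -(∂F/∂x)/(∂F/∂y) = -(x/32)/(-y/18) = 9x/(16y)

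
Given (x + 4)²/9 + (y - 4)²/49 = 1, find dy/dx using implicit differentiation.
Take d/dx of both sides. Since y is implicitly a function of x, the chain rule attaches a y' = dy/dx factor whenever we differentiate through y.

Set F(x, y) = (left side) − (right side), so the curve is F = 0. Differentiating each term of F:
  d/dx[(x + 4)^2/9] = 2x/9 + 8/9
  d/dx[(y - 4)^2/49] = 2·y'(y - 4)/49
  d/dx[-1] = 0

Collecting, the y'-free part is the partial derivative in x and the y' coefficient is the partial derivative in y:
  ∂F/∂x = 2x/9 + 8/9
  ∂F/∂y = 2y/49 - 8/49

so d/dx[F(x, y(x))] = ∂F/∂x + (∂F/∂y)·y' = 0. Rearranging,
  dy/dx = -(∂F/∂x)/(∂F/∂y) = -(2x/9 + 8/9)/(2y/49 - 8/49)
        = -(2(x + 4)/9)/(2(y - 4)/49) = 49(-x - 4)/(9(y - 4))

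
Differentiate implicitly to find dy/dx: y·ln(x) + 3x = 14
Apply d/dx to both sides, remembering that y depends on x. Each occurrence of y therefore brings in a y' = dy/dx via the chain rule.

With F(x, y) equal to the left-hand side minus the right, differentiate F term by term:
  d/dx[3x] = 3
  d/dx[y·ln(x)] = y'·ln(x) + y/x
  d/dx[-14] = 0
Adding these up, d/dx[F] = 0 becomes
  (3 + y/x) + (ln(x))·y' = 0,
so isolating y',
  dy/dx = -(3 + y/x)/(ln(x))
        = -((3x + y)/x)/(ln(x)) = (-3x - y)/(x·ln(x))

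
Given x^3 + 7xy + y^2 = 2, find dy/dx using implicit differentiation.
Differentiate both sides with respect to x, treating y as y(x). By the chain rule, any term containing y contributes a factor of y' = dy/dx when we differentiate it.

Move every term to one side and write the relation as F(x, y) = 0. Term by term,
  d/dx[x^3] = 3x^2
  d/dx[7xy] = 7x·y' + 7y
  d/dx[y^2] = 2y·y'
  d/dx[-2] = 0

The pieces without y' make up ∂F/∂x and the coefficient of y' is ∂F/∂y:
  ∂F/∂x = 3x^2 + 7y,
  ∂F/∂y = 7x + 2y.

Since d/dx[F] = ∂F/∂x + (∂F/∂y)·y' = 0, solve for y':
  (∂F/∂y)·y' = -∂F/∂x
  dy/dx = -(∂F/∂x)/(∂F/∂y) = -(3x^2 + 7y)/(7x + 2y) = (-3x^2 - 7y)/(7x + 2y)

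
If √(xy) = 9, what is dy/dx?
Apply d/dx to both sides, remembering that y depends on x. Each occurrence of y therefore brings in a y' = dy/dx via the chain rule.

With F(x, y) equal to the left-hand side minus the right, differentiate F term by term:
  d/dx[√(xy)] = √(xy)(x·y'/2 + y/2)/(xy)
  d/dx[-9] = 0
Adding these up, d/dx[F] = 0 becomes
  (√(xy)/(2x)) + (√(xy)/(2y))·y' = 0,
so isolating y',
  dy/dx = -(√(xy)/(2x))/(√(xy)/(2y)) = -y/x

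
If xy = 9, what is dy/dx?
Differentiate the relation implicitly: treat y = y(x) and apply the chain rule, so every y-derivative picks up a y' = dy/dx factor.

With everything moved to the left-hand side, differentiate term by term:
  d/dx[xy] = x·y' + y
  d/dx[-9] = 0

Separating the contributions that come from x directly and those that come through y:
  without y':      y
  multiplying y':  x

so (y) + (x)·y' = 0, and therefore
  dy/dx = -(y)/(x) = -y/x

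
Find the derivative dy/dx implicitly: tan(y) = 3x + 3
Differentiate both sides with respect to x, treating y as y(x). By the chain rule, any term containing y contributes a factor of y' = dy/dx when we differentiate it.

Move every term to one side and write the relation as F(x, y) = 0. Term by term,
  d/dx[-3x] = -3
  d/dx[tan(y)] = y'(tan(y)^2 + 1)
  d/dx[-3] = 0

The pieces without y' make up ∂F/∂x and the coefficient of y' is ∂F/∂y:
  ∂F/∂x = -3,
  ∂F/∂y = tan(y)^2 + 1.

Since d/dx[F] = ∂F/∂x + (∂F/∂y)·y' = 0, solve for y':
  (∂F/∂y)·y' = -∂F/∂x
  dy/dx = -(∂F/∂x)/(∂F/∂y) = -(-3)/(tan(y)^2 + 1) = 3cos(y)^2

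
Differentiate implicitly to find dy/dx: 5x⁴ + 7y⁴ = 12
Differentiate the relation implicitly: treat y = y(x) and apply the chain rule, so every y-derivative picks up a y' = dy/dx factor.

With everything moved to the left-hand side, differentiate term by term:
  d/dx[5x^4] = 20x^3
  d/dx[7y^4] = 28y^3·y'
  d/dx[-12] = 0

Separating the contributions that come from x directly and those that come through y:
  without y':      20x^3
  multiplying y':  28y^3

so (20x^3) + (28y^3)·y' = 0, and therefore
  dy/dx = -(20x^3)/(28y^3) = -5x^3/(7y^3)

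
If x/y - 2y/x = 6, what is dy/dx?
Differentiate both sides with respect to x, treating y as y(x). By the chain rule, any term containing y contributes a factor of y' = dy/dx when we differentiate it.

Move every term to one side and write the relation as F(x, y) = 0. Term by term,
  d/dx[x/y] = -x·y'/y^2 + 1/y
  d/dx[-2y/x] = -2·y'/x + 2y/x^2
  d/dx[-6] = 0

The pieces without y' make up ∂F/∂x and the coefficient of y' is ∂F/∂y:
  ∂F/∂x = 1/y + 2y/x^2,
  ∂F/∂y = -x/y^2 - 2/x.

Since d/dx[F] = ∂F/∂x + (∂F/∂y)·y' = 0, solve for y':
  (∂F/∂y)·y' = -∂F/∂x
  dy/dx = -(∂F/∂x)/(∂F/∂y) = -(1/y + 2y/x^2)/(-x/y^2 - 2/x)
        = -((x^2 + 2y^2)/(x^2y))/(-(x^2 + 2y^2)/(xy^2)) = y/x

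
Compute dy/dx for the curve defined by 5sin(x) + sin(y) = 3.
Take d/dx of both sides. Since y is implicitly a function of x, the chain rule attaches a y' = dy/dx factor whenever we differentiate through y.

Set F(x, y) = (left side) − (right side), so the curve is F = 0. Differentiating each term of F:
  d/dx[5sin(x)] = 5cos(x)
  d/dx[sin(y)] = y'·cos(y)
  d/dx[-3] = 0

Collecting, the y'-free part is the partial derivative in x and the y' coefficient is the partial derivative in y:
  ∂F/∂x = 5cos(x)
  ∂F/∂y = cos(y)

so d/dx[F(x, y(x))] = ∂F/∂x + (∂F/∂y)·y' = 0. Rearranging,
  dy/dx = -(∂F/∂x)/(∂F/∂y) = -(5cos(x))/(cos(y)) = -5cos(x)/cos(y)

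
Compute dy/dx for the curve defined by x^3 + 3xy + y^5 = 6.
Differentiate both sides with respect to x, treating y as y(x). By the chain rule, any term containing y contributes a factor of y' = dy/dx when we differentiate it.

Move every term to one side and write the relation as F(x, y) = 0. Term by term,
  d/dx[x^3] = 3x^2
  d/dx[3xy] = 3x·y' + 3y
  d/dx[y^5] = 5y^4·y'
  d/dx[-6] = 0

The pieces without y' make up ∂F/∂x and the coefficient of y' is ∂F/∂y:
  ∂F/∂x = 3x^2 + 3y,
  ∂F/∂y = 3x + 5y^4.

Since d/dx[F] = ∂F/∂x + (∂F/∂y)·y' = 0, solve for y':
  (∂F/∂y)·y' = -∂F/∂x
  dy/dx = -(∂F/∂x)/(∂F/∂y) = -(3x^2 + 3y)/(3x + 5y^4) = 3(-x^2 - y)/(3x + 5y^4)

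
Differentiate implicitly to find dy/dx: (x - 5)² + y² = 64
Differentiate both sides with respect to x, treating y as y(x). By the chain rule, any term containing y contributes a factor of y' = dy/dx when we differentiate it.

Move every term to one side and write the relation as F(x, y) = 0. Term by term,
  d/dx[y^2] = 2y·y'
  d/dx[(x - 5)^2] = 2x - 10
  d/dx[-64] = 0

The pieces without y' make up ∂F/∂x and the coefficient of y' is ∂F/∂y:
  ∂F/∂x = 2x - 10,
  ∂F/∂y = 2y.

Since d/dx[F] = ∂F/∂x + (∂F/∂y)·y' = 0, solve for y':
  (∂F/∂y)·y' = -∂F/∂x
  dy/dx = -(∂F/∂x)/(∂F/∂y) = -(2x - 10)/(2y) = (5 - x)/y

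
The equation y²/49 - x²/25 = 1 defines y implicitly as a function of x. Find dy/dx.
Differentiate both sides with respect to x, treating y as y(x). By the chain rule, any term containing y contributes a factor of y' = dy/dx when we differentiate it.

Move every term to one side and write the relation as F(x, y) = 0. Term by term,
  d/dx[-x^2/25] = -2x/25
  d/dx[y^2/49] = 2y·y'/49
  d/dx[-1] = 0

The pieces without y' make up ∂F/∂x and the coefficient of y' is ∂F/∂y:
  ∂F/∂x = -2x/25,
  ∂F/∂y = 2y/49.

Since d/dx[F] = ∂F/∂x + (∂F/∂y)·y' = 0, solve for y':
  (∂F/∂y)·y' = -∂F/∂x
  dy/dx = -(∂F/∂x)/(∂F/∂y) = -(-2x/25)/(2y/49) = 49x/(25y)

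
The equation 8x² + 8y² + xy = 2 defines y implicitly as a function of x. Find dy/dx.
Differentiate the relation implicitly: treat y = y(x) and apply the chain rule, so every y-derivative picks up a y' = dy/dx factor.

With everything moved to the left-hand side, differentiate term by term:
  d/dx[8x^2] = 16x
  d/dx[xy] = x·y' + y
  d/dx[8y^2] = 16y·y'
  d/dx[-2] = 0

Separating the contributions that come from x directly and those that come through y:
  without y':      16x + y
  multiplying y':  x + 16y

so (16x + y) + (x + 16y)·y' = 0, and therefore
  dy/dx = -(16x + y)/(x + 16y) = (-16x - y)/(x + 16y)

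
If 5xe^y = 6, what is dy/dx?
Apply d/dx to both sides, remembering that y depends on x. Each occurrence of y therefore brings in a y' = dy/dx via the chain rule.

With F(x, y) equal to the left-hand side minus the right, differentiate F term by term:
  d/dx[5x·e^(y)] = 5x·y'·e^(y) + 5e^(y)
  d/dx[-6] = 0
Adding these up, d/dx[F] = 0 becomes
  (5e^(y)) + (5x·e^(y))·y' = 0,
so isolating y',
  dy/dx = -(5e^(y))/(5x·e^(y)) = -1/x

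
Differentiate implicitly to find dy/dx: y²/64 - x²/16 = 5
Differentiate both sides with respect to x, treating y as y(x). By the chain rule, any term containing y contributes a factor of y' = dy/dx when we differentiate it.

Move every term to one side and write the relation as F(x, y) = 0. Term by term,
  d/dx[-x^2/16] = -x/8
  d/dx[y^2/64] = y·y'/32
  d/dx[-5] = 0

The pieces without y' make up ∂F/∂x and the coefficient of y' is ∂F/∂y:
  ∂F/∂x = -x/8,
  ∂F/∂y = y/32.

Since d/dx[F] = ∂F/∂x + (∂F/∂y)·y' = 0, solve for y':
  (∂F/∂y)·y' = -∂F/∂x
  dy/dx = -(∂F/∂x)/(∂F/∂y) = -(-x/8)/(y/32) = 4x/y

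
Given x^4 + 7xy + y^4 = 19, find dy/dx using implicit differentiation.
Differentiate the relation implicitly: treat y = y(x) and apply the chain rule, so every y-derivative picks up a y' = dy/dx factor.

With everything moved to the left-hand side, differentiate term by term:
  d/dx[x^4] = 4x^3
  d/dx[7xy] = 7x·y' + 7y
  d/dx[y^4] = 4y^3·y'
  d/dx[-19] = 0

Separating the contributions that come from x directly and those that come through y:
  without y':      4x^3 + 7y
  multiplying y':  7x + 4y^3

so (4x^3 + 7y) + (7x + 4y^3)·y' = 0, and therefore
  dy/dx = -(4x^3 + 7y)/(7x + 4y^3) = (-4x^3 - 7y)/(7x + 4y^3)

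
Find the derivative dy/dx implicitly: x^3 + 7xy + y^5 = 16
Take d/dx of both sides. Since y is implicitly a function of x, the chain rule attaches a y' = dy/dx factor whenever we differentiate through y.

Set F(x, y) = (left side) − (right side), so the curve is F = 0. Differentiating each term of F:
  d/dx[x^3] = 3x^2
  d/dx[7xy] = 7x·y' + 7y
  d/dx[y^5] = 5y^4·y'
  d/dx[-16] = 0

Collecting, the y'-free part is the partial derivative in x and the y' coefficient is the partial derivative in y:
  ∂F/∂x = 3x^2 + 7y
  ∂F/∂y = 7x + 5y^4

so d/dx[F(x, y(x))] = ∂F/∂x + (∂F/∂y)·y' = 0. Rearranging,
  dy/dx = -(∂F/∂x)/(∂F/∂y) = -(3x^2 + 7y)/(7x + 5y^4) = (-3x^2 - 7y)/(7x + 5y^4)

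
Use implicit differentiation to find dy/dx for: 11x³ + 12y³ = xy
Differentiate both sides with respect to x, treating y as y(x). By the chain rule, any term containing y contributes a factor of y' = dy/dx when we differentiate it.

Move every term to one side and write the relation as F(x, y) = 0. Term by term,
  d/dx[11x^3] = 33x^2
  d/dx[-xy] = -x·y' - y
  d/dx[12y^3] = 36y^2·y'

The pieces without y' make up ∂F/∂x and the coefficient of y' is ∂F/∂y:
  ∂F/∂x = 33x^2 - y,
  ∂F/∂y = -x + 36y^2.

Since d/dx[F] = ∂F/∂x + (∂F/∂y)·y' = 0, solve for y':
  (∂F/∂y)·y' = -∂F/∂x
  dy/dx = -(∂F/∂x)/(∂F/∂y) = -(33x^2 - y)/(-x + 36y^2) = (33x^2 - y)/(x - 36y^2)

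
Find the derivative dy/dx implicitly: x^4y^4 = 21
Differentiate both sides with respect to x, treating y as y(x). By the chain rule, any term containing y contributes a factor of y' = dy/dx when we differentiate it.

Move every term to one side and write the relation as F(x, y) = 0. Term by term,
  d/dx[x^4y^4] = 4x^4y^3·y' + 4x^3y^4
  d/dx[-21] = 0

The pieces without y' make up ∂F/∂x and the coefficient of y' is ∂F/∂y:
  ∂F/∂x = 4x^3y^4,
  ∂F/∂y = 4x^4y^3.

Since d/dx[F] = ∂F/∂x + (∂F/∂y)·y' = 0, solve for y':
  (∂F/∂y)·y' = -∂F/∂x
  dy/dx = -(∂F/∂x)/(∂F/∂y) = -(4x^3y^4)/(4x^4y^3) = -y/x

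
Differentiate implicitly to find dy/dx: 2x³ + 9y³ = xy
Differentiate both sides with respect to x, treating y as y(x). By the chain rule, any term containing y contributes a factor of y' = dy/dx when we differentiate it.

Move every term to one side and write the relation as F(x, y) = 0. Term by term,
  d/dx[2x^3] = 6x^2
  d/dx[-xy] = -x·y' - y
  d/dx[9y^3] = 27y^2·y'

The pieces without y' make up ∂F/∂x and the coefficient of y' is ∂F/∂y:
  ∂F/∂x = 6x^2 - y,
  ∂F/∂y = -x + 27y^2.

Since d/dx[F] = ∂F/∂x + (∂F/∂y)·y' = 0, solve for y':
  (∂F/∂y)·y' = -∂F/∂x
  dy/dx = -(∂F/∂x)/(∂F/∂y) = -(6x^2 - y)/(-x + 27y^2) = (6x^2 - y)/(x - 27y^2)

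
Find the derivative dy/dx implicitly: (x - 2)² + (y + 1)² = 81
Apply d/dx to both sides, remembering that y depends on x. Each occurrence of y therefore brings in a y' = dy/dx via the chain rule.

With F(x, y) equal to the left-hand side minus the right, differentiate F term by term:
  d/dx[(x - 2)^2] = 2x - 4
  d/dx[(y + 1)^2] = 2·y'(y + 1)
  d/dx[-81] = 0
Adding these up, d/dx[F] = 0 becomes
  (2x - 4) + (2y + 2)·y' = 0,
so isolating y',
  dy/dx = -(2x - 4)/(2y + 2) = (2 - x)/(y + 1)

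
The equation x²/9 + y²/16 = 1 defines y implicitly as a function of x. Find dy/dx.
Apply d/dx to both sides, remembering that y depends on x. Each occurrence of y therefore brings in a y' = dy/dx via the chain rule.

With F(x, y) equal to the left-hand side minus the right, differentiate F term by term:
  d/dx[x^2/9] = 2x/9
  d/dx[y^2/16] = y·y'/8
  d/dx[-1] = 0
Adding these up, d/dx[F] = 0 becomes
  (2x/9) + (y/8)·y' = 0,
so isolating y',
  dy/dx = -(2x/9)/(y/8) = -16x/(9y)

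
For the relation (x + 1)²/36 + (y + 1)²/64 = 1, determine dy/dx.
Differentiate both sides with respect to x, treating y as y(x). By the chain rule, any term containing y contributes a factor of y' = dy/dx when we differentiate it.

Move every term to one side and write the relation as F(x, y) = 0. Term by term,
  d/dx[(x + 1)^2/36] = x/18 + 1/18
  d/dx[(y + 1)^2/64] = y'(y + 1)/32
  d/dx[-1] = 0

The pieces without y' make up ∂F/∂x and the coefficient of y' is ∂F/∂y:
  ∂F/∂x = x/18 + 1/18,
  ∂F/∂y = y/32 + 1/32.

Since d/dx[F] = ∂F/∂x + (∂F/∂y)·y' = 0, solve for y':
  (∂F/∂y)·y' = -∂F/∂x
  dy/dx = -(∂F/∂x)/(∂F/∂y) = -(x/18 + 1/18)/(y/32 + 1/32)
        = -((x + 1)/18)/((y + 1)/32) = 16(-x - 1)/(9(y + 1))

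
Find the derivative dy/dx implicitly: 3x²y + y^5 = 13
Apply d/dx to both sides, remembering that y depends on x. Each occurrence of y therefore brings in a y' = dy/dx via the chain rule.

With F(x, y) equal to the left-hand side minus the right, differentiate F term by term:
  d/dx[3x^2y] = 3x^2·y' + 6xy
  d/dx[y^5] = 5y^4·y'
  d/dx[-13] = 0
Adding these up, d/dx[F] = 0 becomes
  (6xy) + (3x^2 + 5y^4)·y' = 0,
so isolating y',
  dy/dx = -(6xy)/(3x^2 + 5y^4) = -6xy/(3x^2 + 5y^4)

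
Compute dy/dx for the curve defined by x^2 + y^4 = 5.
Apply d/dx to both sides, remembering that y depends on x. Each occurrence of y therefore brings in a y' = dy/dx via the chain rule.

With F(x, y) equal to the left-hand side minus the right, differentiate F term by term:
  d/dx[x^2] = 2x
  d/dx[y^4] = 4y^3·y'
  d/dx[-5] = 0
Adding these up, d/dx[F] = 0 becomes
  (2x) + (4y^3)·y' = 0,
so isolating y',
  dy/dx = -(2x)/(4y^3) = -x/(2y^3)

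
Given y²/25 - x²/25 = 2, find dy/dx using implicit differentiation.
Differentiate both sides with respect to x, treating y as y(x). By the chain rule, any term containing y contributes a factor of y' = dy/dx when we differentiate it.

Move every term to one side and write the relation as F(x, y) = 0. Term by term,
  d/dx[-x^2/25] = -2x/25
  d/dx[y^2/25] = 2y·y'/25
  d/dx[-2] = 0

The pieces without y' make up ∂F/∂x and the coefficient of y' is ∂F/∂y:
  ∂F/∂x = -2x/25,
  ∂F/∂y = 2y/25.

Since d/dx[F] = ∂F/∂x + (∂F/∂y)·y' = 0, solve for y':
  (∂F/∂y)·y' = -∂F/∂x
  dy/dx = -(∂F/∂x)/(∂F/∂y) = -(-2x/25)/(2y/25) = x/y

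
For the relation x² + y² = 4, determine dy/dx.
Apply d/dx to both sides, remembering that y depends on x. Each occurrence of y therefore brings in a y' = dy/dx via the chain rule.

With F(x, y) equal to the left-hand side minus the right, differentiate F term by term:
  d/dx[x^2] = 2x
  d/dx[y^2] = 2y·y'
  d/dx[-4] = 0
Adding these up, d/dx[F] = 0 becomes
  (2x) + (2y)·y' = 0,
so isolating y',
  dy/dx = -(2x)/(2y) = -x/y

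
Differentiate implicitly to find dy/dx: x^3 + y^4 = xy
Apply d/dx to both sides, remembering that y depends on x. Each occurrence of y therefore brings in a y' = dy/dx via the chain rule.

With F(x, y) equal to the left-hand side minus the right, differentiate F term by term:
  d/dx[x^3] = 3x^2
  d/dx[-xy] = -x·y' - y
  d/dx[y^4] = 4y^3·y'
Adding these up, d/dx[F] = 0 becomes
  (3x^2 - y) + (-x + 4y^3)·y' = 0,
so isolating y',
  dy/dx = -(3x^2 - y)/(-x + 4y^3) = (3x^2 - y)/(x - 4y^3)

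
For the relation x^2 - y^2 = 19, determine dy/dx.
Apply d/dx to both sides, remembering that y depends on x. Each occurrence of y therefore brings in a y' = dy/dx via the chain rule.

With F(x, y) equal to the left-hand side minus the right, differentiate F term by term:
  d/dx[x^2] = 2x
  d/dx[-y^2] = -2y·y'
  d/dx[-19] = 0
Adding these up, d/dx[F] = 0 becomes
  (2x) + (-2y)·y' = 0,
so isolating y',
  dy/dx = -(2x)/(-2y) = x/y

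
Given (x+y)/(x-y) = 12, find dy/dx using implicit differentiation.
Differentiate the relation implicitly: treat y = y(x) and apply the chain rule, so every y-derivative picks up a y' = dy/dx factor.

With everything moved to the left-hand side, differentiate term by term:
  d/dx[(x + y)/(x - y)] = (y' + 1)/(x - y) + (x + y)(y' - 1)/(x - y)^2
  d/dx[-12] = 0

Separating the contributions that come from x directly and those that come through y:
  without y':      1/(x - y) - (x + y)/(x - y)^2
  multiplying y':  1/(x - y) + (x + y)/(x - y)^2

so (1/(x - y) - (x + y)/(x - y)^2) + (1/(x - y) + (x + y)/(x - y)^2)·y' = 0, and therefore
  dy/dx = -(1/(x - y) - (x + y)/(x - y)^2)/(1/(x - y) + (x + y)/(x - y)^2)
        = -(-2y/(x - y)^2)/(2x/(x - y)^2) = y/x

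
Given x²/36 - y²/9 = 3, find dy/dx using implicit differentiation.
Differentiate both sides with respect to x, treating y as y(x). By the chain rule, any term containing y contributes a factor of y' = dy/dx when we differentiate it.

Move every term to one side and write the relation as F(x, y) = 0. Term by term,
  d/dx[x^2/36] = x/18
  d/dx[-y^2/9] = -2y·y'/9
  d/dx[-3] = 0

The pieces without y' make up ∂F/∂x and the coefficient of y' is ∂F/∂y:
  ∂F/∂x = x/18,
  ∂F/∂y = -2y/9.

Since d/dx[F] = ∂F/∂x + (∂F/∂y)·y' = 0, solve for y':
  (∂F/∂y)·y' = -∂F/∂x
  dy/dx = -(∂F/∂x)/(∂F/∂y) = -(x/18)/(-2y/9) = x/(4y)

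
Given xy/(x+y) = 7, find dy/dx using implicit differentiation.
Apply d/dx to both sides, remembering that y depends on x. Each occurrence of y therefore brings in a y' = dy/dx via the chain rule.

With F(x, y) equal to the left-hand side minus the right, differentiate F term by term:
  d/dx[xy/(x + y)] = xy(-y' - 1)/(x + y)^2 + x·y'/(x + y) + y/(x + y)
  d/dx[-7] = 0
Adding these up, d/dx[F] = 0 becomes
  (-xy/(x + y)^2 + y/(x + y)) + (-xy/(x + y)^2 + x/(x + y))·y' = 0,
so isolating y',
  dy/dx = -(-xy/(x + y)^2 + y/(x + y))/(-xy/(x + y)^2 + x/(x + y))
        = -(y^2/(x + y)^2)/(x^2/(x + y)^2) = -y^2/x^2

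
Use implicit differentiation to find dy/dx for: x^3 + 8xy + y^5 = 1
Take d/dx of both sides. Since y is implicitly a function of x, the chain rule attaches a y' = dy/dx factor whenever we differentiate through y.

Set F(x, y) = (left side) − (right side), so the curve is F = 0. Differentiating each term of F:
  d/dx[x^3] = 3x^2
  d/dx[8xy] = 8x·y' + 8y
  d/dx[y^5] = 5y^4·y'
  d/dx[-1] = 0

Collecting, the y'-free part is the partial derivative in x and the y' coefficient is the partial derivative in y:
  ∂F/∂x = 3x^2 + 8y
  ∂F/∂y = 8x + 5y^4

so d/dx[F(x, y(x))] = ∂F/∂x + (∂F/∂y)·y' = 0. Rearranging,
  dy/dx = -(∂F/∂x)/(∂F/∂y) = -(3x^2 + 8y)/(8x + 5y^4) = (-3x^2 - 8y)/(8x + 5y^4)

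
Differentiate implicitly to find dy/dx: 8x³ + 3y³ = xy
Differentiate both sides with respect to x, treating y as y(x). By the chain rule, any term containing y contributes a factor of y' = dy/dx when we differentiate it.

Move every term to one side and write the relation as F(x, y) = 0. Term by term,
  d/dx[8x^3] = 24x^2
  d/dx[-xy] = -x·y' - y
  d/dx[3y^3] = 9y^2·y'

The pieces without y' make up ∂F/∂x and the coefficient of y' is ∂F/∂y:
  ∂F/∂x = 24x^2 - y,
  ∂F/∂y = -x + 9y^2.

Since d/dx[F] = ∂F/∂x + (∂F/∂y)·y' = 0, solve for y':
  (∂F/∂y)·y' = -∂F/∂x
  dy/dx = -(∂F/∂x)/(∂F/∂y) = -(24x^2 - y)/(-x + 9y^2) = (24x^2 - y)/(x - 9y^2)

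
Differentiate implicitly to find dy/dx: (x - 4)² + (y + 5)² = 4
Differentiate the relation implicitly: treat y = y(x) and apply the chain rule, so every y-derivative picks up a y' = dy/dx factor.

With everything moved to the left-hand side, differentiate term by term:
  d/dx[(x - 4)^2] = 2x - 8
  d/dx[(y + 5)^2] = 2·y'(y + 5)
  d/dx[-4] = 0

Separating the contributions that come from x directly and those that come through y:
  without y':      2x - 8
  multiplying y':  2y + 10

so (2x - 8) + (2y + 10)·y' = 0, and therefore
  dy/dx = -(2x - 8)/(2y + 10) = (4 - x)/(y + 5)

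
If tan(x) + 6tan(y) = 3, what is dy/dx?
Take d/dx of both sides. Since y is implicitly a function of x, the chain rule attaches a y' = dy/dx factor whenever we differentiate through y.

Set F(x, y) = (left side) − (right side), so the curve is F = 0. Differentiating each term of F:
  d/dx[tan(x)] = tan(x)^2 + 1
  d/dx[6tan(y)] = 6·y'(tan(y)^2 + 1)
  d/dx[-3] = 0

Collecting, the y'-free part is the partial derivative in x and the y' coefficient is the partial derivative in y:
  ∂F/∂x = tan(x)^2 + 1
  ∂F/∂y = 6tan(y)^2 + 6

so d/dx[F(x, y(x))] = ∂F/∂x + (∂F/∂y)·y' = 0. Rearranging,
  dy/dx = -(∂F/∂x)/(∂F/∂y) = -(tan(x)^2 + 1)/(6tan(y)^2 + 6) = -cos(y)^2/(6cos(x)^2)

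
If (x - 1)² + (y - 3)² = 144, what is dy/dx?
Take d/dx of both sides. Since y is implicitly a function of x, the chain rule attaches a y' = dy/dx factor whenever we differentiate through y.

Set F(x, y) = (left side) − (right side), so the curve is F = 0. Differentiating each term of F:
  d/dx[(x - 1)^2] = 2x - 2
  d/dx[(y - 3)^2] = 2·y'(y - 3)
  d/dx[-144] = 0

Collecting, the y'-free part is the partial derivative in x and the y' coefficient is the partial derivative in y:
  ∂F/∂x = 2x - 2
  ∂F/∂y = 2y - 6

so d/dx[F(x, y(x))] = ∂F/∂x + (∂F/∂y)·y' = 0. Rearranging,
  dy/dx = -(∂F/∂x)/(∂F/∂y) = -(2x - 2)/(2y - 6) = (1 - x)/(y - 3)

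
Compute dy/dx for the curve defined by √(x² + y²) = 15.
Differentiate both sides with respect to x, treating y as y(x). By the chain rule, any term containing y contributes a factor of y' = dy/dx when we differentiate it.

Move every term to one side and write the relation as F(x, y) = 0. Term by term,
  d/dx[√(x^2 + y^2)] = (x + y·y')/√(x^2 + y^2)
  d/dx[-15] = 0

The pieces without y' make up ∂F/∂x and the coefficient of y' is ∂F/∂y:
  ∂F/∂x = x/√(x^2 + y^2),
  ∂F/∂y = y/√(x^2 + y^2).

Since d/dx[F] = ∂F/∂x + (∂F/∂y)·y' = 0, solve for y':
  (∂F/∂y)·y' = -∂F/∂x
  dy/dx = -(∂F/∂x)/(∂F/∂y) = -(x/√(x^2 + y^2))/(y/√(x^2 + y^2)) = -x/y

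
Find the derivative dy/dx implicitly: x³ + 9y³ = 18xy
Differentiate the relation implicitly: treat y = y(x) and apply the chain rule, so every y-derivative picks up a y' = dy/dx factor.

With everything moved to the left-hand side, differentiate term by term:
  d/dx[x^3] = 3x^2
  d/dx[-18xy] = -18x·y' - 18y
  d/dx[9y^3] = 27y^2·y'

Separating the contributions that come from x directly and those that come through y:
  without y':      3x^2 - 18y
  multiplying y':  -18x + 27y^2

so (3x^2 - 18y) + (-18x + 27y^2)·y' = 0, and therefore
  dy/dx = -(3x^2 - 18y)/(-18x + 27y^2) = (x^2 - 6y)/(3(2x - 3y^2))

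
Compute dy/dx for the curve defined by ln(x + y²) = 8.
Apply d/dx to both sides, remembering that y depends on x. Each occurrence of y therefore brings in a y' = dy/dx via the chain rule.

With F(x, y) equal to the left-hand side minus the right, differentiate F term by term:
  d/dx[ln(x + y^2)] = (2y·y' + 1)/(x + y^2)
  d/dx[-8] = 0
Adding these up, d/dx[F] = 0 becomes
  (1/(x + y^2)) + (2y/(x + y^2))·y' = 0,
so isolating y',
  dy/dx = -(1/(x + y^2))/(2y/(x + y^2)) = -1/(2y)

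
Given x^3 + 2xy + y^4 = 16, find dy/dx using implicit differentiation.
Differentiate the relation implicitly: treat y = y(x) and apply the chain rule, so every y-derivative picks up a y' = dy/dx factor.

With everything moved to the left-hand side, differentiate term by term:
  d/dx[x^3] = 3x^2
  d/dx[2xy] = 2x·y' + 2y
  d/dx[y^4] = 4y^3·y'
  d/dx[-16] = 0

Separating the contributions that come from x directly and those that come through y:
  without y':      3x^2 + 2y
  multiplying y':  2x + 4y^3

so (3x^2 + 2y) + (2x + 4y^3)·y' = 0, and therefore
  dy/dx = -(3x^2 + 2y)/(2x + 4y^3) = (-3x^2/2 - y)/(x + 2y^3)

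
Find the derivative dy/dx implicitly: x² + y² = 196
Differentiate both sides with respect to x, treating y as y(x). By the chain rule, any term containing y contributes a factor of y' = dy/dx when we differentiate it.

Move every term to one side and write the relation as F(x, y) = 0. Term by term,
  d/dx[x^2] = 2x
  d/dx[y^2] = 2y·y'
  d/dx[-196] = 0

The pieces without y' make up ∂F/∂x and the coefficient of y' is ∂F/∂y:
  ∂F/∂x = 2x,
  ∂F/∂y = 2y.

Since d/dx[F] = ∂F/∂x + (∂F/∂y)·y' = 0, solve for y':
  (∂F/∂y)·y' = -∂F/∂x
  dy/dx = -(∂F/∂x)/(∂F/∂y) = -(2x)/(2y) = -x/y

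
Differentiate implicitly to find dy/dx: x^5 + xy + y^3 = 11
Differentiate both sides with respect to x, treating y as y(x). By the chain rule, any term containing y contributes a factor of y' = dy/dx when we differentiate it.

Move every term to one side and write the relation as F(x, y) = 0. Term by term,
  d/dx[x^5] = 5x^4
  d/dx[xy] = x·y' + y
  d/dx[y^3] = 3y^2·y'
  d/dx[-11] = 0

The pieces without y' make up ∂F/∂x and the coefficient of y' is ∂F/∂y:
  ∂F/∂x = 5x^4 + y,
  ∂F/∂y = x + 3y^2.

Since d/dx[F] = ∂F/∂x + (∂F/∂y)·y' = 0, solve for y':
  (∂F/∂y)·y' = -∂F/∂x
  dy/dx = -(∂F/∂x)/(∂F/∂y) = -(5x^4 + y)/(x + 3y^2) = (-5x^4 - y)/(x + 3y^2)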